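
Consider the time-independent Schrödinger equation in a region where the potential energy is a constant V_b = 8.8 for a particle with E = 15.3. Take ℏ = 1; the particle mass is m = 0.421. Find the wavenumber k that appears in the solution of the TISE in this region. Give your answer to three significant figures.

With E > V_b the solution is oscillatory, ψ ∝ e^{±ikx} with k = √(2m(E − V_b))/ℏ.
k = √(2 × 0.421 × 6.5) = 2.339.

k = 2.34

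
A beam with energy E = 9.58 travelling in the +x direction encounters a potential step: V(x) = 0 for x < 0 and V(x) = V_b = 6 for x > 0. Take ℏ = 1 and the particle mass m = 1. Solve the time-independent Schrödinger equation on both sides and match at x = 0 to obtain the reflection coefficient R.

The wavenumbers are k₁ = √(2mE)/ℏ = 4.377 on the left and k₂ = √(2m(E − V_b))/ℏ = 2.676 on the right.
Continuity of ψ and ψ′ at the step yields the reflection amplitude r = (k₁ − k₂)/(k₁ + k₂) = 0.2412; thus R = |r|² = 0.05819, T = 0.9418.

R = 0.0582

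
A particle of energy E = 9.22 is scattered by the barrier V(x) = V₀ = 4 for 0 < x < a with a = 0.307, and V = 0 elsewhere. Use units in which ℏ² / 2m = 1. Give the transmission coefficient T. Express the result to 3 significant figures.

T = 0.967

E > V₀: inside the barrier k₂ = √(2m(E − V₀))/ℏ = 2.285, k₂a = 0.7014.
Matching at both interfaces gives T⁻¹ = 1 + V₀² sin²(k₂a) / [4E(E − V₀)] = 1.035, hence T = 0.967.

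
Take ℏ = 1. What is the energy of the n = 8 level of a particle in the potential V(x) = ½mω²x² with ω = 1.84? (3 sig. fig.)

The oscillator eigenvalues are E_n = ℏω(n + ½), so E_8 = 1.84 × 8.5 = 15.64.

E = 15.6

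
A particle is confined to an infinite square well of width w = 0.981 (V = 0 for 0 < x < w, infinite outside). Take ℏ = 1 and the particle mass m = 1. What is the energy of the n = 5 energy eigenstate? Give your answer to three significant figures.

Requiring ψ(0) = ψ(w) = 0 quantises k = nπ/w, hence E_n = ℏ²k²/2m = n²π²ℏ²/(2mw²).
E_5 = 5² × π² / (2 × 1 × 0.981²) = 128.2.

E = 128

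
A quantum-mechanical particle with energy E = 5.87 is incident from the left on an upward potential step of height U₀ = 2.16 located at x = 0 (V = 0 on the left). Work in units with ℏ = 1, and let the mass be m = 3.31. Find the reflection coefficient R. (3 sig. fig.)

R = 0.0130

On each side the TISE gives plane waves with k = √(2m(E − V))/ℏ: k₁ = √(2·3.31·5.87) = 6.234, k₂ = √(2·3.31·3.71) = 4.956.
Matching ψ and ψ′ at x = 0 gives r = (k₁ − k₂)/(k₁ + k₂), so R = r² = 0.01304 and T = 1 − R = 0.9870.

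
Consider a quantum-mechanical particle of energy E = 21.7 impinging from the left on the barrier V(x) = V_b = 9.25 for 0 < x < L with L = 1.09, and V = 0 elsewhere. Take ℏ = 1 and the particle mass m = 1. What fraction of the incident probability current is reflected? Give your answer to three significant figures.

E > V_b: inside the barrier k₂ = √(2m(E − V_b))/ℏ = 4.990, k₂L = 5.439.
Matching at both interfaces gives T⁻¹ = 1 + V_b² sin²(k₂L) / [4E(E − V_b)] = 1.044, hence T = 0.958.
R = 1 − T = 0.0424.

R = 0.0424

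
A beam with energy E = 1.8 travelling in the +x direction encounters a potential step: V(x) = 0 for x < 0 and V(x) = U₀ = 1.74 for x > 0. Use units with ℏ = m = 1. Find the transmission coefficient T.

T = 0.522

On each side the TISE gives plane waves with k = √(2m(E − V))/ℏ: k₁ = √(2·1·1.8) = 1.897, k₂ = √(2·1·0.06) = 0.3464.
Continuity of ψ and ψ′ at the step yields the reflection amplitude r = (k₁ − k₂)/(k₁ + k₂) = 0.6912; thus R = |r|² = 0.4778, T = 0.5222.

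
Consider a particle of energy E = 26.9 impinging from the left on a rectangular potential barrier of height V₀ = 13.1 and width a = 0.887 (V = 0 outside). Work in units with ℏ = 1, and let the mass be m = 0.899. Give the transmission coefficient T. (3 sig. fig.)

T = 0.904

E > V₀: inside the barrier k₂ = √(2m(E − V₀))/ℏ = 4.981, k₂a = 4.418.
Matching at both interfaces gives T⁻¹ = 1 + V₀² sin²(k₂a) / [4E(E − V₀)] = 1.106, hence T = 0.904.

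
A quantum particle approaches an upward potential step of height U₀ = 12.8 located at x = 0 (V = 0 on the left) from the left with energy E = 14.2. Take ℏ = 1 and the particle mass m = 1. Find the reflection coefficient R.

R = 0.273

On each side the TISE gives plane waves with k = √(2m(E − V))/ℏ: k₁ = √(2·1·14.2) = 5.329, k₂ = √(2·1·1.4) = 1.673.
Continuity of ψ and ψ′ at the step yields the reflection amplitude r = (k₁ − k₂)/(k₁ + k₂) = 0.5221; thus R = |r|² = 0.2726, T = 0.7274.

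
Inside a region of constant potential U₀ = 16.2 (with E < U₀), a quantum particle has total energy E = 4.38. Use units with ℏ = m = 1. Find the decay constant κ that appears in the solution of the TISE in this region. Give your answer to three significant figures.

κ = 4.86

Since E < U₀ the TISE in this region is ψ'' = κ²ψ with κ = √(2m(U₀ − E))/ℏ.
κ = √(2 × 1 × 11.82) = 4.862.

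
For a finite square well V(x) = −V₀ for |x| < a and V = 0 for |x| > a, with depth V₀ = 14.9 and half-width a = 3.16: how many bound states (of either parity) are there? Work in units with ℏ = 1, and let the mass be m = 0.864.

N = 11

Define the well-strength parameter z₀ = (a/ℏ)√(2mV₀) = 3.16 × √(2·0.864·14.9) = 16.03.
The even/odd transcendental equations gain one root per π/2 in z₀, giving N = 1 + ⌊2z₀/π⌋ = 1 + ⌊10.21⌋ = 11.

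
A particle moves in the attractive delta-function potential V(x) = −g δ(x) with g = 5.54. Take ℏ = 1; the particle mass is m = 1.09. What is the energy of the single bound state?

For x ≠ 0 the bound state is ψ ∝ e^{−κ|x|}; integrating the TISE across the delta gives the cusp condition 2κ = 2mg/ℏ², so κ = 6.039.
Then E = −ℏ²κ²/(2m) = −mg²/(2ℏ²) = -16.73.

E = -16.7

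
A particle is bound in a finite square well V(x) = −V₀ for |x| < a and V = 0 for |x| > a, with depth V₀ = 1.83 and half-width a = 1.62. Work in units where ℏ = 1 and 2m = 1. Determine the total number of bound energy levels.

Define the well-strength parameter z₀ = (a/ℏ)√(2mV₀) = 1.62 × √(2·0.5·1.83) = 2.191.
The even/odd transcendental equations gain one root per π/2 in z₀, giving N = 1 + ⌊2z₀/π⌋ = 1 + ⌊1.395⌋ = 2.

N = 2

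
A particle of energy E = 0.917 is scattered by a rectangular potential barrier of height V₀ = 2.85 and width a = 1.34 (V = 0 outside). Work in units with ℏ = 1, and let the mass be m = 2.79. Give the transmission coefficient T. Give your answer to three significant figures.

T = 0.000525

Since E < V₀ the interior solution is evanescent with decay constant κ = √(2m(V₀ − E))/ℏ = 3.284.
κa = 4.401, sinh(κa) = 40.75.
Matching ψ, ψ′ at both faces gives T = [1 + V₀² sinh²(κa) / (4E(V₀ − E))]⁻¹ = 1/1904 = 0.000525.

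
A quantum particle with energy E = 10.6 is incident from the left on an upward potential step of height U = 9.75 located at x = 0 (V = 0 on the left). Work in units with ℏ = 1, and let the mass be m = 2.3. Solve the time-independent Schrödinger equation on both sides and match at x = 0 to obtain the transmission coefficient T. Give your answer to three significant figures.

The wavenumbers are k₁ = √(2mE)/ℏ = 6.983 on the left and k₂ = √(2m(E − U))/ℏ = 1.977 on the right.
Matching ψ and ψ′ at x = 0 gives r = (k₁ − k₂)/(k₁ + k₂), so R = r² = 0.3121 and T = 1 − R = 0.6879.

T = 0.688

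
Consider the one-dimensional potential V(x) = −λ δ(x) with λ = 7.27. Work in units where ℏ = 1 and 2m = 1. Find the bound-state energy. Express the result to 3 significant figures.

E = -13.2

The bound state is ψ(x) = √κ e^{−κ|x|}. The derivative jump ψ'(0⁺) − ψ'(0⁻) = −(2mλ/ℏ²)ψ(0) fixes κ = mλ/ℏ² = 3.635.
Then E = −ℏ²κ²/(2m) = −mλ²/(2ℏ²) = -13.21.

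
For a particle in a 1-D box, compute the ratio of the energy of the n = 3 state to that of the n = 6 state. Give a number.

0.25

Since E_n ∝ n², the ratio is (3/6)² = 0.25.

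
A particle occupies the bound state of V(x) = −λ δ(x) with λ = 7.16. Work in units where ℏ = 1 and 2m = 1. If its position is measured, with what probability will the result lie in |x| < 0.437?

P = 0.956

The normalised bound state is ψ = √κ e^{−κ|x|} with κ = mλ/ℏ² = 3.580.
P(|x| < d) = ∫_{−d}^{d} κ e^{−2κ|x|} dx = 1 − e^{−2κd} = 1 − e^{−3.129} = 0.9562.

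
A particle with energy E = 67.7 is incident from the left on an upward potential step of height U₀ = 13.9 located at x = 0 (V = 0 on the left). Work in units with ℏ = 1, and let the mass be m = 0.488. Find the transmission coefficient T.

T = 0.997

The wavenumbers are k₁ = √(2mE)/ℏ = 8.129 on the left and k₂ = √(2m(E − U₀))/ℏ = 7.246 on the right.
Matching ψ and ψ′ at x = 0 gives r = (k₁ − k₂)/(k₁ + k₂), so R = r² = 0.003294 and T = 1 − R = 0.9967.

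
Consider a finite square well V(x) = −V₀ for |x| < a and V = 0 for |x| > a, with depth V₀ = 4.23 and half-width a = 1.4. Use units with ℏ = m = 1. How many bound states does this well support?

N = 3

The dimensionless depth is z₀ = a√(2mV₀)/ℏ = 1.4 × √(8.460) = 4.072.
A new bound state (alternating even/odd) appears each time z₀ passes a multiple of π/2, so N = ⌊2z₀/π⌋ + 1 = ⌊2.592⌋ + 1 = 3.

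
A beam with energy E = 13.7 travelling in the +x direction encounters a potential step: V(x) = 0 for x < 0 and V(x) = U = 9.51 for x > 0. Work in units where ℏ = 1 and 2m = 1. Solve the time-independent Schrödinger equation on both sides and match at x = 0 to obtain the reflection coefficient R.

R = 0.0828

The wavenumbers are k₁ = √(2mE)/ℏ = 3.701 on the left and k₂ = √(2m(E − U))/ℏ = 2.047 on the right.
Continuity of ψ and ψ′ at the step yields the reflection amplitude r = (k₁ − k₂)/(k₁ + k₂) = 0.2878; thus R = |r|² = 0.08283, T = 0.9172.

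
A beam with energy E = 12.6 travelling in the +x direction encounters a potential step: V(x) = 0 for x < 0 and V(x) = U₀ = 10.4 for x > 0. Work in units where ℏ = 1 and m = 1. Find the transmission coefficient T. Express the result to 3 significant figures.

On each side the TISE gives plane waves with k = √(2m(E − V))/ℏ: k₁ = √(2·1·12.6) = 5.020, k₂ = √(2·1·2.2) = 2.098.
Matching ψ and ψ′ at x = 0 gives r = (k₁ − k₂)/(k₁ + k₂), so R = r² = 0.1686 and T = 1 − R = 0.8314.

T = 0.831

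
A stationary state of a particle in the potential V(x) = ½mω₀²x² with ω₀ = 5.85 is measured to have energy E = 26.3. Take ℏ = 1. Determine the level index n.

E_n = ℏω₀(n + ½) ⇒ n = E/(ℏω₀) − ½ = 26.3/5.85 − 0.5 = 3.996 → n = 4.

n = 4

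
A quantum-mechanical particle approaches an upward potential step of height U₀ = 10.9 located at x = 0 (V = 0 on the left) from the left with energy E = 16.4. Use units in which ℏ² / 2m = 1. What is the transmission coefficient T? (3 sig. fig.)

On each side the TISE gives plane waves with k = √(2m(E − V))/ℏ: k₁ = √(2·½·16.4) = 4.050, k₂ = √(2·½·5.5) = 2.345.
Matching ψ and ψ′ at x = 0 gives r = (k₁ − k₂)/(k₁ + k₂), so R = r² = 0.07104 and T = 1 − R = 0.9290.

T = 0.929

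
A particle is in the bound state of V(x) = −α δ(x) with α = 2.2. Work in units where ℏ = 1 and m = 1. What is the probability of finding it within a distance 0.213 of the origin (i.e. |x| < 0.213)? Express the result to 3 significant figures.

The normalised bound state is ψ = √κ e^{−κ|x|} with κ = mα/ℏ² = 2.200.
P(|x| < d) = ∫_{−d}^{d} κ e^{−2κ|x|} dx = 1 − e^{−2κd} = 1 − e^{−0.9372} = 0.6083.

P = 0.608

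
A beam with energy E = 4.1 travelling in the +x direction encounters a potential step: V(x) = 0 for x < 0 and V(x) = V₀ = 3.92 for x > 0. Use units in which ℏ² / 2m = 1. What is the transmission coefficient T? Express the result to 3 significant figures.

On each side the TISE gives plane waves with k = √(2m(E − V))/ℏ: k₁ = √(2·½·4.1) = 2.025, k₂ = √(2·½·0.18) = 0.4243.
Matching ψ and ψ′ at x = 0 gives r = (k₁ − k₂)/(k₁ + k₂), so R = r² = 0.4271 and T = 1 − R = 0.5729.

T = 0.573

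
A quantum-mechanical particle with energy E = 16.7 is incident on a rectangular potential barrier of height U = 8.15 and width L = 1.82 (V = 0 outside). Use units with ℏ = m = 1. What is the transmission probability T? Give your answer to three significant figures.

T = 0.906

Above the barrier the interior wavenumber is k₂ = √(2m(E − U))/ℏ = 4.135, giving phase k₂L = 7.526.
T = [1 + U² sin²(k₂L) / (4E(E − U))]⁻¹ = 1/1.104 = 0.906.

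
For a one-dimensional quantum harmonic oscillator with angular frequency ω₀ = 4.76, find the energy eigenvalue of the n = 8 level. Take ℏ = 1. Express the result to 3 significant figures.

E = 40.5

Using E_n = (n + ½)ℏω₀: E_8 = 8.5 × 4.76 = 40.46.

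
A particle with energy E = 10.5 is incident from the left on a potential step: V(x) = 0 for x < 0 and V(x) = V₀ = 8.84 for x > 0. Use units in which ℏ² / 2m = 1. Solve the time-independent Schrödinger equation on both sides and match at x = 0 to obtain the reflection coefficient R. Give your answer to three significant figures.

R = 0.186

On each side the TISE gives plane waves with k = √(2m(E − V))/ℏ: k₁ = √(2·½·10.5) = 3.240, k₂ = √(2·½·1.66) = 1.288.
Matching ψ and ψ′ at x = 0 gives r = (k₁ − k₂)/(k₁ + k₂), so R = r² = 0.1858 and T = 1 − R = 0.8142.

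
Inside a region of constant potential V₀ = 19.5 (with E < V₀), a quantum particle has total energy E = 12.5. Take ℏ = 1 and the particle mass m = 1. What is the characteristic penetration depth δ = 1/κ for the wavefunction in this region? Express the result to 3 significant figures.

δ = 0.267

Since E < V₀ the TISE in this region is ψ'' = κ²ψ with κ = √(2m(V₀ − E))/ℏ.
κ = √(2 × 1 × 7) = 3.742. The penetration depth is δ = 1/κ = 0.267.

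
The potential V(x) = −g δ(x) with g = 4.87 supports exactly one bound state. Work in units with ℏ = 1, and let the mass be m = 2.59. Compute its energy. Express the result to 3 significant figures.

E = -30.7

The bound state is ψ(x) = √κ e^{−κ|x|}. The derivative jump ψ'(0⁺) − ψ'(0⁻) = −(2mg/ℏ²)ψ(0) fixes κ = mg/ℏ² = 12.61.
Then E = −ℏ²κ²/(2m) = −mg²/(2ℏ²) = -30.71.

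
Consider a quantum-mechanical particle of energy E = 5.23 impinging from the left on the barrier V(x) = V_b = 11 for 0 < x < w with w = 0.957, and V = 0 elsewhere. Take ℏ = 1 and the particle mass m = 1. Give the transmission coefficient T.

E < V_b: inside the barrier ψ ∝ e^{±κx} with κ = √(2m(V_b − E))/ℏ = 3.397.
κw = 3.251, sinh(κw) = 12.89.
The exact tunnelling result is T⁻¹ = 1 + V_b² sinh²(κw) / [4E(V_b − E)] = 167.5, so T = 0.00597.

T = 0.00597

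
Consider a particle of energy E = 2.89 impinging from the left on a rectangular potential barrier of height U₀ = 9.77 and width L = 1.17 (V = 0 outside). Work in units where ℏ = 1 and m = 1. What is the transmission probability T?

Since E < U₀ the interior solution is evanescent with decay constant κ = √(2m(U₀ − E))/ℏ = 3.709.
κL = 4.340, sinh(κL) = 38.35.
The exact tunnelling result is T⁻¹ = 1 + U₀² sinh²(κL) / [4E(U₀ − E)] = 1766, so T = 0.000566.

T = 0.000566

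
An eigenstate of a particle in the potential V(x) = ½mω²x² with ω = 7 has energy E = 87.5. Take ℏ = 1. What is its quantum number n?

Invert E_n = (n + ½)ℏω: n = E/ℏω − ½ = 12.000, so n = 12.

n = 12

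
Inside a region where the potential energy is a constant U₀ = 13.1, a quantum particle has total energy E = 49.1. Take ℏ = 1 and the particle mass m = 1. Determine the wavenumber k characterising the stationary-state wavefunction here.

With E > U₀ the solution is oscillatory, ψ ∝ e^{±ikx} with k = √(2m(E − U₀))/ℏ.
k = √(2 × 1 × 36) = 8.485.

k = 8.49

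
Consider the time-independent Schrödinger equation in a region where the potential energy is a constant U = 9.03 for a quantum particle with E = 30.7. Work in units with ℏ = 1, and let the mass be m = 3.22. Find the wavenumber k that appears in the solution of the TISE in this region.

k = 11.8

With E > U the solution is oscillatory, ψ ∝ e^{±ikx} with k = √(2m(E − U))/ℏ.
k = √(2 × 3.22 × 21.67) = 11.81.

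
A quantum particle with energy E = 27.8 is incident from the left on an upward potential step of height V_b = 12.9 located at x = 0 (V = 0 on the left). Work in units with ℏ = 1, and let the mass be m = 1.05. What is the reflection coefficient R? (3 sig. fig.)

R = 0.0239

On each side the TISE gives plane waves with k = √(2m(E − V))/ℏ: k₁ = √(2·1.05·27.8) = 7.641, k₂ = √(2·1.05·14.9) = 5.594.
Continuity of ψ and ψ′ at the step yields the reflection amplitude r = (k₁ − k₂)/(k₁ + k₂) = 0.1547; thus R = |r|² = 0.02392, T = 0.9761.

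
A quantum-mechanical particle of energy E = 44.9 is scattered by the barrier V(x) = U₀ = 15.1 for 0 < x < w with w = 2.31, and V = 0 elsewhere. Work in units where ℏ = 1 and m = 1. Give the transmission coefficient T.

T = 0.970

Above the barrier the interior wavenumber is k₂ = √(2m(E − U₀))/ℏ = 7.720, giving phase k₂w = 17.83.
Matching at both interfaces gives T⁻¹ = 1 + U₀² sin²(k₂w) / [4E(E − U₀)] = 1.031, hence T = 0.970.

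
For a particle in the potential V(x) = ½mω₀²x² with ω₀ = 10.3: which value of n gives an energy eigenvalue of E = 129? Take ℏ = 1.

Invert E_n = (n + ½)ℏω₀: n = E/ℏω₀ − ½ = 12.024, so n = 12.

n = 12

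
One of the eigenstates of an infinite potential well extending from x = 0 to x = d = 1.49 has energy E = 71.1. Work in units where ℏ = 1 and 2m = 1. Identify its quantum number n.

n = 4

For an infinite well E_n = n²π²ℏ²/(2md²), so n = (d/πℏ)√(2mE).
n = (1.49/π) × √(2 × 0.5 × 71.1) = 3.999 → n = 4.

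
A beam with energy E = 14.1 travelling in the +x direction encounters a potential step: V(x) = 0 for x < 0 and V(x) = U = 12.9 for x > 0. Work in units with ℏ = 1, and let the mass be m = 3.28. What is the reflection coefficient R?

On each side the TISE gives plane waves with k = √(2m(E − V))/ℏ: k₁ = √(2·3.28·14.1) = 9.617, k₂ = √(2·3.28·1.2) = 2.806.
Continuity of ψ and ψ′ at the step yields the reflection amplitude r = (k₁ − k₂)/(k₁ + k₂) = 0.5483; thus R = |r|² = 0.3006, T = 0.6994.

R = 0.301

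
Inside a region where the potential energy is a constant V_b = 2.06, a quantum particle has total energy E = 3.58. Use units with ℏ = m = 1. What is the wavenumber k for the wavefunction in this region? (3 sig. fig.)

With E > V_b the solution is oscillatory, ψ ∝ e^{±ikx} with k = √(2m(E − V_b))/ℏ.
k = √(2 × 1 × 1.52) = 1.744.

k = 1.74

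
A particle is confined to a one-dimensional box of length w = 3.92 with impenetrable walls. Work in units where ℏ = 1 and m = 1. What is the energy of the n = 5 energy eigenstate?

E = 8.03

The infinite-well eigenfunctions ψ_n = √(2/w) sin(nπx/w) vanish at both walls, giving E_n = n²π²ℏ²/(2mw²).
E_5 = 5² × π² / (2 × 1 × 3.92²) = 8.029.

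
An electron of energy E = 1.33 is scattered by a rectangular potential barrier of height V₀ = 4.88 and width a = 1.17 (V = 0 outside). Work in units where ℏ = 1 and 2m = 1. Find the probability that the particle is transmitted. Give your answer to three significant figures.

T = 0.0381

E < V₀: inside the barrier ψ ∝ e^{±κx} with κ = √(2m(V₀ − E))/ℏ = 1.884.
κa = 2.204, sinh(κa) = 4.477.
The exact tunnelling result is T⁻¹ = 1 + V₀² sinh²(κa) / [4E(V₀ − E)] = 26.28, so T = 0.0381.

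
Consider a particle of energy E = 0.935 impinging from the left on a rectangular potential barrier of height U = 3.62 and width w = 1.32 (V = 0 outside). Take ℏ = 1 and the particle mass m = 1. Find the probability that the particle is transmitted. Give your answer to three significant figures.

Since E < U the interior solution is evanescent with decay constant κ = √(2m(U − E))/ℏ = 2.317.
κw = 3.059, sinh(κw) = 10.63.
The exact tunnelling result is T⁻¹ = 1 + U² sinh²(κw) / [4E(U − E)] = 148.4, so T = 0.00674.

T = 0.00674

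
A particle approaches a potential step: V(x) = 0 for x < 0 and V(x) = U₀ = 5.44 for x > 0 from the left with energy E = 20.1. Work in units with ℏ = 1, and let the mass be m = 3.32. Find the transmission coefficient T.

T = 0.994

The wavenumbers are k₁ = √(2mE)/ℏ = 11.55 on the left and k₂ = √(2m(E − U₀))/ℏ = 9.866 on the right.
Matching ψ and ψ′ at x = 0 gives r = (k₁ − k₂)/(k₁ + k₂), so R = r² = 0.006199 and T = 1 − R = 0.9938.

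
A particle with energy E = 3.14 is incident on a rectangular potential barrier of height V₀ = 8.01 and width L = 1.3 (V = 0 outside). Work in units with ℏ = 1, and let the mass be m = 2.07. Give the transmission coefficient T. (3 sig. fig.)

T = 0.0000324

E < V₀: inside the barrier ψ ∝ e^{±κx} with κ = √(2m(V₀ − E))/ℏ = 4.490.
κL = 5.837, sinh(κL) = 171.4.
Matching ψ, ψ′ at both faces gives T = [1 + V₀² sinh²(κL) / (4E(V₀ − E))]⁻¹ = 1/30820 = 0.0000324.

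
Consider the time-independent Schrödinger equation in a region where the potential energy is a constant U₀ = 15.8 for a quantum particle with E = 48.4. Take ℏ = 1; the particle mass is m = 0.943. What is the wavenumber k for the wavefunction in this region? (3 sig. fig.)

With E > U₀ the solution is oscillatory, ψ ∝ e^{±ikx} with k = √(2m(E − U₀))/ℏ.
k = √(2 × 0.943 × 32.6) = 7.841.

k = 7.84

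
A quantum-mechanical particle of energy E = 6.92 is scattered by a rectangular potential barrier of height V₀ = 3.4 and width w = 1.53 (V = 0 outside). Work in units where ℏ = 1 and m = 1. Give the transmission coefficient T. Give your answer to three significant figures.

T = 0.930

Above the barrier the interior wavenumber is k₂ = √(2m(E − V₀))/ℏ = 2.653, giving phase k₂w = 4.060.
Matching at both interfaces gives T⁻¹ = 1 + V₀² sin²(k₂w) / [4E(E − V₀)] = 1.075, hence T = 0.930.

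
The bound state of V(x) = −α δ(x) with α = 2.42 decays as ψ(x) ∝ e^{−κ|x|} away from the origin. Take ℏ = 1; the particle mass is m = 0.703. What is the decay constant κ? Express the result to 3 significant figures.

Integrate −(ℏ²/2m)ψ'' − αδ(x)ψ = Eψ from −ε to +ε: the ψ'' term gives ψ'(0⁺) − ψ'(0⁻) and the δ term gives −(2mα/ℏ²)ψ(0).
With ψ ∝ e^{−κ|x|} this yields −2κ = −2mα/ℏ², so κ = mα/ℏ² = 1.701.

κ = 1.70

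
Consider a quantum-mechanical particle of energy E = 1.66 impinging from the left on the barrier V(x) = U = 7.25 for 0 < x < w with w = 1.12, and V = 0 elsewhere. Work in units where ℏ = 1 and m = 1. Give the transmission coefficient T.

Since E < U the interior solution is evanescent with decay constant κ = √(2m(U − E))/ℏ = 3.344.
κw = 3.745, sinh(κw) = 21.14.
Matching ψ, ψ′ at both faces gives T = [1 + U² sinh²(κw) / (4E(U − E))]⁻¹ = 1/633.9 = 0.00158.

T = 0.00158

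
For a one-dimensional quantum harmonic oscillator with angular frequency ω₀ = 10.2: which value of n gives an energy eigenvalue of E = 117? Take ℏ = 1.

E_n = ℏω₀(n + ½) ⇒ n = E/(ℏω₀) − ½ = 117/10.2 − 0.5 = 10.971 → n = 11.

n = 11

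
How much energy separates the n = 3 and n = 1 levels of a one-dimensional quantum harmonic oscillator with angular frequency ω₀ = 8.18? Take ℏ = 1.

E_n = ℏω₀(n + ½), so ΔE = (3 − 1) ℏω₀ = 2 × 8.18 = 16.36.

ΔE = 16.4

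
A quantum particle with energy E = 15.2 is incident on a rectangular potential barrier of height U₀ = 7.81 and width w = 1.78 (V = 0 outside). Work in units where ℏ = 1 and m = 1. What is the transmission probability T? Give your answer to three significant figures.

T = 0.963

Above the barrier the interior wavenumber is k₂ = √(2m(E − U₀))/ℏ = 3.844, giving phase k₂w = 6.843.
T = [1 + U₀² sin²(k₂w) / (4E(E − U₀))]⁻¹ = 1/1.038 = 0.963.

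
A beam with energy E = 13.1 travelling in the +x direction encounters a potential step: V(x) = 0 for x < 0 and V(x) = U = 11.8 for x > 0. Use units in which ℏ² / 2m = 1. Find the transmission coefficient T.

The wavenumbers are k₁ = √(2mE)/ℏ = 3.619 on the left and k₂ = √(2m(E − U))/ℏ = 1.140 on the right.
Continuity of ψ and ψ′ at the step yields the reflection amplitude r = (k₁ − k₂)/(k₁ + k₂) = 0.5209; thus R = |r|² = 0.2713, T = 0.7287.

T = 0.729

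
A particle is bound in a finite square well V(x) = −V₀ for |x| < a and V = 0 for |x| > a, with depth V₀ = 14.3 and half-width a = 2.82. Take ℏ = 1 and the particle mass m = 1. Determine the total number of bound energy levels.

The dimensionless depth is z₀ = a√(2mV₀)/ℏ = 2.82 × √(28.60) = 15.08.
The even/odd transcendental equations gain one root per π/2 in z₀, giving N = 1 + ⌊2z₀/π⌋ = 1 + ⌊9.601⌋ = 10.

N = 10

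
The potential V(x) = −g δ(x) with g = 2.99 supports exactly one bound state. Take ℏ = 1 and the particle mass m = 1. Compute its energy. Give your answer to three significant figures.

E = -4.47

For x ≠ 0 the bound state is ψ ∝ e^{−κ|x|}; integrating the TISE across the delta gives the cusp condition 2κ = 2mg/ℏ², so κ = 2.990.
Then E = −ℏ²κ²/(2m) = −mg²/(2ℏ²) = -4.470.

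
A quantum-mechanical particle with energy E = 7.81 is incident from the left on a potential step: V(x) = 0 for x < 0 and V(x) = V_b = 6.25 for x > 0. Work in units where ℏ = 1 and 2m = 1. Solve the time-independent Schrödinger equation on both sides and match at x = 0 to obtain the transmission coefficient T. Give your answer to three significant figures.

T = 0.854

On each side the TISE gives plane waves with k = √(2m(E − V))/ℏ: k₁ = √(2·½·7.81) = 2.795, k₂ = √(2·½·1.56) = 1.249.
Matching ψ and ψ′ at x = 0 gives r = (k₁ − k₂)/(k₁ + k₂), so R = r² = 0.1461 and T = 1 − R = 0.8539.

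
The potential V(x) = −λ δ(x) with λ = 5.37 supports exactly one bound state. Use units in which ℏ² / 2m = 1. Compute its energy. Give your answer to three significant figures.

For x ≠ 0 the bound state is ψ ∝ e^{−κ|x|}; integrating the TISE across the delta gives the cusp condition 2κ = 2mλ/ℏ², so κ = 2.685.
Then E = −ℏ²κ²/(2m) = −mλ²/(2ℏ²) = -7.209.

E = -7.21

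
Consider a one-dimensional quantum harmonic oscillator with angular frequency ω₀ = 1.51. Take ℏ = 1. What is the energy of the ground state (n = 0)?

E = 0.755

The oscillator eigenvalues are E_n = ℏω₀(n + ½), so E_0 = 1.51 × 0.5 = 0.7550.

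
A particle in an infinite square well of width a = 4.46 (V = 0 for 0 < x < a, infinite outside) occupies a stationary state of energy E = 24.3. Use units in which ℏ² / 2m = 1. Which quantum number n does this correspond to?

For an infinite well E_n = n²π²ℏ²/(2ma²), so n = (a/πℏ)√(2mE).
n = (4.46/π) × √(2 × 0.5 × 24.3) = 6.998 → n = 7.

n = 7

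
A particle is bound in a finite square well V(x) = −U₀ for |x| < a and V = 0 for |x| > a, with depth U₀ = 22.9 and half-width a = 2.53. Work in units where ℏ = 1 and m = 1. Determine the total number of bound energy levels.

The dimensionless depth is z₀ = a√(2mU₀)/ℏ = 2.53 × √(45.80) = 17.12.
A new bound state (alternating even/odd) appears each time z₀ passes a multiple of π/2, so N = ⌊2z₀/π⌋ + 1 = ⌊10.90⌋ + 1 = 11.

N = 11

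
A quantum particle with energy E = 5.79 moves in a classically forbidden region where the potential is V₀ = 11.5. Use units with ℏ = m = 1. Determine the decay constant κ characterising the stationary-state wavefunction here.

Since E < V₀ the TISE in this region is ψ'' = κ²ψ with κ = √(2m(V₀ − E))/ℏ.
κ = √(2 × 1 × 5.71) = 3.379.

κ = 3.38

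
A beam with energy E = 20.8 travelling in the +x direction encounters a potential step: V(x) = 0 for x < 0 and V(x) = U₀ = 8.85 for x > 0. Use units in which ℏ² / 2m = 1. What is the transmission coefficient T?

T = 0.981

The wavenumbers are k₁ = √(2mE)/ℏ = 4.561 on the left and k₂ = √(2m(E − U₀))/ℏ = 3.457 on the right.
Continuity of ψ and ψ′ at the step yields the reflection amplitude r = (k₁ − k₂)/(k₁ + k₂) = 0.1377; thus R = |r|² = 0.01895, T = 0.9810.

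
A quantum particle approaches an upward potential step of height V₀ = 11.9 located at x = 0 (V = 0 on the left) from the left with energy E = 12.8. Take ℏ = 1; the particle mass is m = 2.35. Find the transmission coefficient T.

T = 0.663

The wavenumbers are k₁ = √(2mE)/ℏ = 7.756 on the left and k₂ = √(2m(E − V₀))/ℏ = 2.057 on the right.
Continuity of ψ and ψ′ at the step yields the reflection amplitude r = (k₁ − k₂)/(k₁ + k₂) = 0.5808; thus R = |r|² = 0.3374, T = 0.6626.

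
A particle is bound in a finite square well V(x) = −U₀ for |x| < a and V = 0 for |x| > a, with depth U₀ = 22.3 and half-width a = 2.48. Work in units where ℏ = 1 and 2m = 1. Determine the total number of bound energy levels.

N = 8

The dimensionless depth is z₀ = a√(2mU₀)/ℏ = 2.48 × √(22.30) = 11.71.
A new bound state (alternating even/odd) appears each time z₀ passes a multiple of π/2, so N = ⌊2z₀/π⌋ + 1 = ⌊7.456⌋ + 1 = 8.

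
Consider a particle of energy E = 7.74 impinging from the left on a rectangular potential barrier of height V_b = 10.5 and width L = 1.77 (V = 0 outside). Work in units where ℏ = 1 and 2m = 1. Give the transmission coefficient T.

T = 0.00863

E < V_b: inside the barrier ψ ∝ e^{±κx} with κ = √(2m(V_b − E))/ℏ = 1.661.
κL = 2.941, sinh(κL) = 9.437.
The exact tunnelling result is T⁻¹ = 1 + V_b² sinh²(κL) / [4E(V_b − E)] = 115.9, so T = 0.00863.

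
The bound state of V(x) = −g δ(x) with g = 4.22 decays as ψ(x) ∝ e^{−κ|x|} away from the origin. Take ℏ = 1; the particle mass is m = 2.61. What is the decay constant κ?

κ = 11.0

Integrate −(ℏ²/2m)ψ'' − gδ(x)ψ = Eψ from −ε to +ε: the ψ'' term gives ψ'(0⁺) − ψ'(0⁻) and the δ term gives −(2mg/ℏ²)ψ(0).
With ψ ∝ e^{−κ|x|} this yields −2κ = −2mg/ℏ², so κ = mg/ℏ² = 11.01.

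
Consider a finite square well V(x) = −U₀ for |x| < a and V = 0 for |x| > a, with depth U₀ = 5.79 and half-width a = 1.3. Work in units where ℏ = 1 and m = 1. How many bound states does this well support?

N = 3

The dimensionless depth is z₀ = a√(2mU₀)/ℏ = 1.3 × √(11.58) = 4.424.
The even/odd transcendental equations gain one root per π/2 in z₀, giving N = 1 + ⌊2z₀/π⌋ = 1 + ⌊2.816⌋ = 3.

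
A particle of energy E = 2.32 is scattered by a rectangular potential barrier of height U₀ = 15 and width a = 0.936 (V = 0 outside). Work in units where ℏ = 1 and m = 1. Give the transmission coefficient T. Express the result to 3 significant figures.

T = 0.000168

Since E < U₀ the interior solution is evanescent with decay constant κ = √(2m(U₀ − E))/ℏ = 5.036.
κa = 4.714, sinh(κa) = 55.72.
Matching ψ, ψ′ at both faces gives T = [1 + U₀² sinh²(κa) / (4E(U₀ − E))]⁻¹ = 1/5938 = 0.000168.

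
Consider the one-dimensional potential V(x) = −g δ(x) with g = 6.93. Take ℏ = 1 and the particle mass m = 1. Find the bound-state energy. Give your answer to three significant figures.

For x ≠ 0 the bound state is ψ ∝ e^{−κ|x|}; integrating the TISE across the delta gives the cusp condition 2κ = 2mg/ℏ², so κ = 6.930.
Then E = −ℏ²κ²/(2m) = −mg²/(2ℏ²) = -24.01.

E = -24.0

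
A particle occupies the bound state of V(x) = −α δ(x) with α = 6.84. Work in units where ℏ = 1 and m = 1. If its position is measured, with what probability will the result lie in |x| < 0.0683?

P = 0.607

The normalised bound state is ψ = √κ e^{−κ|x|} with κ = mα/ℏ² = 6.840.
P(|x| < d) = ∫_{−d}^{d} κ e^{−2κ|x|} dx = 1 − e^{−2κd} = 1 − e^{−0.9343} = 0.6072.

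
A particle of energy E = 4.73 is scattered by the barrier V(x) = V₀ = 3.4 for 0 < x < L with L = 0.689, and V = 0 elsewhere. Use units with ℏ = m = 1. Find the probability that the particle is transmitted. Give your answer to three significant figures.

E > V₀: inside the barrier k₂ = √(2m(E − V₀))/ℏ = 1.631, k₂L = 1.124.
T = [1 + V₀² sin²(k₂L) / (4E(E − V₀))]⁻¹ = 1/1.374 = 0.728.

T = 0.728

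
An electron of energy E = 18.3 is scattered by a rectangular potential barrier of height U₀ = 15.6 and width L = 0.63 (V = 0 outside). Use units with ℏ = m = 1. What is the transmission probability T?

T = 0.451

E > U₀: inside the barrier k₂ = √(2m(E − U₀))/ℏ = 2.324, k₂L = 1.464.
Matching at both interfaces gives T⁻¹ = 1 + U₀² sin²(k₂L) / [4E(E − U₀)] = 2.217, hence T = 0.451.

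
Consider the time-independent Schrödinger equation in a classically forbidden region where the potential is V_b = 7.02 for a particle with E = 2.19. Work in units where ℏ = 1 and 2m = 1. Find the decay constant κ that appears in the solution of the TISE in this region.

κ = 2.20

Since E < V_b the TISE in this region is ψ'' = κ²ψ with κ = √(2m(V_b − E))/ℏ.
κ = √(2 × 0.5 × 4.83) = 2.198.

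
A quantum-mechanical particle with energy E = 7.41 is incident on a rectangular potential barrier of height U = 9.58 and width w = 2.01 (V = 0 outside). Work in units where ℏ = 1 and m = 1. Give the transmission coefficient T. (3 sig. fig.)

T = 0.000646

E < U: inside the barrier ψ ∝ e^{±κx} with κ = √(2m(U − E))/ℏ = 2.083.
κw = 4.187, sinh(κw) = 32.92.
Matching ψ, ψ′ at both faces gives T = [1 + U² sinh²(κw) / (4E(U − E))]⁻¹ = 1/1547 = 0.000646.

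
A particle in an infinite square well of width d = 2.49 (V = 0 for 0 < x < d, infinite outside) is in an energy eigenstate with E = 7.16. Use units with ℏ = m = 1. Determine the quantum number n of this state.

For an infinite well E_n = n²π²ℏ²/(2md²), so n = (d/πℏ)√(2mE).
n = (2.49/π) × √(2 × 1 × 7.16) = 2.999 → n = 3.

n = 3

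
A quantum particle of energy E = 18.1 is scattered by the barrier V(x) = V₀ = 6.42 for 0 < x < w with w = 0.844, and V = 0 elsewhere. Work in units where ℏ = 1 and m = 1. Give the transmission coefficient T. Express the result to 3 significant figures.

E > V₀: inside the barrier k₂ = √(2m(E − V₀))/ℏ = 4.833, k₂w = 4.079.
T = [1 + V₀² sin²(k₂w) / (4E(E − V₀))]⁻¹ = 1/1.032 = 0.969.

T = 0.969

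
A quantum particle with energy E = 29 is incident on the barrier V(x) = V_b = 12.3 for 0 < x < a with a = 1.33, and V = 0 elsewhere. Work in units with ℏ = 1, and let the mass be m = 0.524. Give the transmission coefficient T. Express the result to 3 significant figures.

T = 0.967

Above the barrier the interior wavenumber is k₂ = √(2m(E − V_b))/ℏ = 4.183, giving phase k₂a = 5.564.
Matching at both interfaces gives T⁻¹ = 1 + V_b² sin²(k₂a) / [4E(E − V_b)] = 1.034, hence T = 0.967.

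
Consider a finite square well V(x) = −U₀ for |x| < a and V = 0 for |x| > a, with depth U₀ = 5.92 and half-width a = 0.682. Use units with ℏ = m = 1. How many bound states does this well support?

N = 2

Define the well-strength parameter z₀ = (a/ℏ)√(2mU₀) = 0.682 × √(2·1·5.92) = 2.347.
The even/odd transcendental equations gain one root per π/2 in z₀, giving N = 1 + ⌊2z₀/π⌋ = 1 + ⌊1.494⌋ = 2.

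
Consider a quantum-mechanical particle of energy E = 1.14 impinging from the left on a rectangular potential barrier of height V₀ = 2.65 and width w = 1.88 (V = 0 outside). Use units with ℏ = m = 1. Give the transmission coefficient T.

T = 0.00568

E < V₀: inside the barrier ψ ∝ e^{±κx} with κ = √(2m(V₀ − E))/ℏ = 1.738.
κw = 3.267, sinh(κw) = 13.10.
The exact tunnelling result is T⁻¹ = 1 + V₀² sinh²(κw) / [4E(V₀ − E)] = 176.0, so T = 0.00568.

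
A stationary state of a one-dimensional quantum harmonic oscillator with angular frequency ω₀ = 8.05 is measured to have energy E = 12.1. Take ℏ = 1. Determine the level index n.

n = 1

Invert E_n = (n + ½)ℏω₀: n = E/ℏω₀ − ½ = 1.003, so n = 1.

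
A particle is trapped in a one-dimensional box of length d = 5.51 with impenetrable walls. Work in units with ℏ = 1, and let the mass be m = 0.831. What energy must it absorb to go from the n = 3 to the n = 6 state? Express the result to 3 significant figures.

E_n = n²π²ℏ²/(2md²), so ΔE = (6² − 3²) π²ℏ²/(2md²).
ΔE = 27 × π² / (2 × 0.831 × 5.51²) = 5.281.

ΔE = 5.28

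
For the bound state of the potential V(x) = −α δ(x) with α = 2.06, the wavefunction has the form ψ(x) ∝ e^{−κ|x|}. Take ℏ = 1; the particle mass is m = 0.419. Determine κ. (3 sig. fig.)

Integrating the TISE across x = 0 gives the cusp condition ψ'(0⁺) − ψ'(0⁻) = −(2mα/ℏ²)ψ(0).
With ψ ∝ e^{−κ|x|} this yields −2κ = −2mα/ℏ², so κ = mα/ℏ² = 0.8631.

κ = 0.863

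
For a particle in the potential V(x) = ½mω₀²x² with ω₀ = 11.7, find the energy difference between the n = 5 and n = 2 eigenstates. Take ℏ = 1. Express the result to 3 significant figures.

E_n = ℏω₀(n + ½), so ΔE = (5 − 2) ℏω₀ = 3 × 11.7 = 35.10.

ΔE = 35.1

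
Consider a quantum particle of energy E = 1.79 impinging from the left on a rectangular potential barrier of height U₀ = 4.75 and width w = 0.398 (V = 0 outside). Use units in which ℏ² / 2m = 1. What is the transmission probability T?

T = 0.632

E < U₀: inside the barrier ψ ∝ e^{±κx} with κ = √(2m(U₀ − E))/ℏ = 1.720.
κw = 0.6847, sinh(κw) = 0.7395.
The exact tunnelling result is T⁻¹ = 1 + U₀² sinh²(κw) / [4E(U₀ − E)] = 1.582, so T = 0.632.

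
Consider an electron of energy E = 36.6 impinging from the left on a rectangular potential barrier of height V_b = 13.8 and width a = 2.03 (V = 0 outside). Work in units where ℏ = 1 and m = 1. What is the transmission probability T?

T = 0.955

E > V_b: inside the barrier k₂ = √(2m(E − V_b))/ℏ = 6.753, k₂a = 13.71.
T = [1 + V_b² sin²(k₂a) / (4E(E − V_b))]⁻¹ = 1/1.047 = 0.955.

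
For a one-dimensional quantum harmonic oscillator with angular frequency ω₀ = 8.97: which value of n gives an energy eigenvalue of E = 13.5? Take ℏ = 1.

n = 1

Invert E_n = (n + ½)ℏω₀: n = E/ℏω₀ − ½ = 1.005, so n = 1.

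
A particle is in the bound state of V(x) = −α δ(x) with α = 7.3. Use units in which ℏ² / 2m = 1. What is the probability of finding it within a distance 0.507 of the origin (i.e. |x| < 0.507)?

P = 0.975

The normalised bound state is ψ = √κ e^{−κ|x|} with κ = mα/ℏ² = 3.650.
P(|x| < d) = ∫_{−d}^{d} κ e^{−2κ|x|} dx = 1 − e^{−2κd} = 1 − e^{−3.701} = 0.9753.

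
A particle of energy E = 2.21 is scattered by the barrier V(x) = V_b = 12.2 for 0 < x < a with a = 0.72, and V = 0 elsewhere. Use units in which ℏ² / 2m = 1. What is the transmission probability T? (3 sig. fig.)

Since E < V_b the interior solution is evanescent with decay constant κ = √(2m(V_b − E))/ℏ = 3.161.
κa = 2.276, sinh(κa) = 4.816.
Matching ψ, ψ′ at both faces gives T = [1 + V_b² sinh²(κa) / (4E(V_b − E))]⁻¹ = 1/40.09 = 0.0249.

T = 0.0249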